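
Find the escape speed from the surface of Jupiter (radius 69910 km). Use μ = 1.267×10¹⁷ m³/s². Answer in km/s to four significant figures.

r = R = 6.991×10⁷ m.
Escape speed v_esc = √(2μ/r) = √(2 × 1.267×10¹⁷ / 6.991×10⁷) = √(3.625×10⁹) = 60210 m/s.
= 60.21 km/s.

v_esc ≈ 60.21 km/s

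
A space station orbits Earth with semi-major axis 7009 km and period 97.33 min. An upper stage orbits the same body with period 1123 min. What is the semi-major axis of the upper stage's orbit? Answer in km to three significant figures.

a₂ ≈ 35800 km

Kepler's third law: a³ ∝ T², so a₂ = a₁ (T₂/T₁)^(2/3).
T₂/T₁ = 11.54, (T₂/T₁)^(2/3) = 5.106.
a₂ = 7009 × 5.106 = 35790 km.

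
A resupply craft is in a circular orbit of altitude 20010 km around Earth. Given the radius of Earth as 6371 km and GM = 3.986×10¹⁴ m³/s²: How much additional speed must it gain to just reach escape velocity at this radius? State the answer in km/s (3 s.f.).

Δv ≈ 1.61 km/s

r = 6371 + 20010 = 26381 km = 2.6381×10⁷ m.
Circular speed v_c = √(μ/r) = 3887 m/s.
Escape speed v_esc = √(2μ/r) = √2 × v_c = 5497 m/s.
Δv = v_esc − v_c = 1610 m/s = 1.610 km/s.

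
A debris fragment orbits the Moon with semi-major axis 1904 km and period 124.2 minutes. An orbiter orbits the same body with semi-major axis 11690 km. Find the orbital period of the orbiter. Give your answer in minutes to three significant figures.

T₂ ≈ 1890 minutes

Kepler's third law: T² ∝ a³, so T₂ = T₁ (a₂/a₁)^(3/2).
a₂/a₁ = 6.140, (a₂/a₁)^(3/2) = 15.21.
T₂ = 124.2 × 15.21 = 1889 minutes.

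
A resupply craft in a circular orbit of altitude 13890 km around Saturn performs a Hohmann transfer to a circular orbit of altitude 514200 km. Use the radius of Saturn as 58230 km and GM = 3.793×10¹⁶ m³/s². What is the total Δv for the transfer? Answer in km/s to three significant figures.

Δv_total ≈ 11.9 km/s

r₁ = 58230 + 13890 = 72120 km = 7.2120×10⁷ m.
r₂ = 58230 + 514200 = 572430 km = 5.7243×10⁸ m.
Transfer ellipse a_t = (r₁ + r₂)/2 = 3.223×10⁸ m.
At r₁: circular v_c1 = √(μ/r₁) = 22930 m/s; transfer-perikrone v_p = √[μ(2/r₁ − 1/a_t)] = 30560 m/s.
Δv₁ = v_p − v_c1 = 7631 m/s.
At r₂: circular v_c2 = √(μ/r₂) = 8140 m/s; transfer-apokrone v_a = √[μ(2/r₂ − 1/a_t)] = 3851 m/s.
Δv₂ = v_c2 − v_a = 4289 m/s.
Total Δv = Δv₁ + Δv₂ = 11920 m/s = 11.92 km/s.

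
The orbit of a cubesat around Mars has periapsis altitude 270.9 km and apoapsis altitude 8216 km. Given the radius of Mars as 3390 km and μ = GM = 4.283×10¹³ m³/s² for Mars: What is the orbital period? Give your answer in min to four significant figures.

T ≈ 337.5 min

r_p = 3390 + 270.9 = 3660.9 km = 3.6609×10⁶ m.
r_a = 3390 + 8216 = 11606 km = 1.1606×10⁷ m.
Semi-major axis a = (r_p + r_a)/2 = (3660.9 + 11606)/2 = 7633.4 km = 7.633×10⁶ m.
By Kepler's third law T = 2π√(a³/μ) = 2π × 3.223×10³ = 2.025×10⁴ s.
= 337.5 min.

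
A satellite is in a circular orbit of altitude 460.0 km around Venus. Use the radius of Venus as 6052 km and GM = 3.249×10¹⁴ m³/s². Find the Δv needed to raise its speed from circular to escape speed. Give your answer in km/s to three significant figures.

r = 6052 + 460.0 = 6512.0 km = 6.5120×10⁶ m.
Circular speed v_c = √(μ/r) = 7063 m/s.
Escape speed v_esc = √(2μ/r) = √2 × v_c = 9989 m/s.
Δv = v_esc − v_c = 2926 m/s = 2.926 km/s.

Δv ≈ 2.93 km/s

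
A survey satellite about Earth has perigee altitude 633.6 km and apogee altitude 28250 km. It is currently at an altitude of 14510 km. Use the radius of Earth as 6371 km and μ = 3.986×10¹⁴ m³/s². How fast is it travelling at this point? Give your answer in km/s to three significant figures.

r_p = 6371 + 633.6 = 7004.6 km = 7.0046×10⁶ m.
r_a = 6371 + 28250 = 34621 km = 3.4621×10⁷ m.
r = 6371 + 14510 = 20881 km = 2.088×10⁷ m.
Semi-major axis a = (r_p + r_a)/2 = 20813 km = 2.081×10⁷ m.
Vis-viva: v² = μ(2/r − 1/a) = 3.986×10¹⁴ × (9.578×10⁻⁸ − 4.805×10⁻⁸) = 1.903×10⁷ m²/s².
v = 4362 m/s = 4.362 km/s.

v ≈ 4.36 km/s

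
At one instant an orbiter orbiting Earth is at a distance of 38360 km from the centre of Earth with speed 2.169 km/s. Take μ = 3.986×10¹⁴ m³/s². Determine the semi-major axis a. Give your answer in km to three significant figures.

r = 3.836×10⁷ m.
Specific orbital energy ε = v²/2 − μ/r = (2169)²/2 − 3.986×10¹⁴/3.836×10⁷ = -8.039×10⁶ J/kg.
Since ε = −μ/(2a), a = −μ/(2ε) = 2.479×10⁷ m = 24792 km.

a ≈ 24800 km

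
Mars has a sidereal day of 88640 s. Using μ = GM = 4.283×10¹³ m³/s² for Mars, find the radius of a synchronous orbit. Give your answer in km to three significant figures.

r_sync ≈ 20400 km

A synchronous orbit has period T, so by Kepler's third law a = (μT²/4π²)^(1/3).
μT²/4π² = 4.283×10¹³ × (8.864×10⁴)² / 39.48 = 8.524×10²¹ m³.
a = 2.043×10⁷ m = 20428 km.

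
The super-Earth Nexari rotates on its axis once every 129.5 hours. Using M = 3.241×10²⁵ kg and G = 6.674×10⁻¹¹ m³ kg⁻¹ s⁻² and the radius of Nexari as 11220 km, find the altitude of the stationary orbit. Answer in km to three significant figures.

μ = GM = 6.674×10⁻¹¹ × 3.241×10²⁵ = 2.163×10¹⁵ m³/s².
T = 129.5 hours = 4.662×10⁵ s.
A synchronous orbit has period T, so by Kepler's third law a = (μT²/4π²)^(1/3).
μT²/4π² = 2.163×10¹⁵ × (4.662×10⁵)² / 39.48 = 1.191×10²⁵ m³.
a = 2.284×10⁸ m = 2.2836×10⁵ km.
Altitude h = a − R = 2.2836×10⁵ − 11220 = 2.1714×10⁵ km.

h_sync ≈ 2.17×10⁵ km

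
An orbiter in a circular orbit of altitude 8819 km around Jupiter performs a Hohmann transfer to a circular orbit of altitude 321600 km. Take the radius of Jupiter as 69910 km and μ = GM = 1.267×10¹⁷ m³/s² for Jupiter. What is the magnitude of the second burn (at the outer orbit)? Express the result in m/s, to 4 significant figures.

r₁ = 69910 + 8819 = 78729 km = 7.8729×10⁷ m.
r₂ = 69910 + 321600 = 391510 km = 3.9151×10⁸ m.
Transfer ellipse a_t = (r₁ + r₂)/2 = 2.351×10⁸ m.
At r₁: circular v_c1 = √(μ/r₁) = 40120 m/s; transfer-perijove v_p = √[μ(2/r₁ − 1/a_t)] = 51770 m/s.
At r₂: circular v_c2 = √(μ/r₂) = 17990 m/s; transfer-apojove v_a = √[μ(2/r₂ − 1/a_t)] = 10410 m/s.
Δv₂ = v_c2 − v_a = 7580 m/s.

Δv ≈ 7580 m/s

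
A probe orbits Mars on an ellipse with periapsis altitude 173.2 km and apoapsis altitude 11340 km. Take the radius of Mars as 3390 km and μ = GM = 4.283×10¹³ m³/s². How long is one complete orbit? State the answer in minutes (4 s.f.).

T ≈ 442.6 minutes

r_p = 3390 + 173.2 = 3563.2 km = 3.5632×10⁶ m.
r_a = 3390 + 11340 = 14730 km = 1.4730×10⁷ m.
Semi-major axis a = (r_p + r_a)/2 = (3563.2 + 14730)/2 = 9146.6 km = 9.147×10⁶ m.
By Kepler's third law T = 2π√(a³/μ) = 2π × 4.227×10³ = 2.656×10⁴ s.
= 442.6 minutes.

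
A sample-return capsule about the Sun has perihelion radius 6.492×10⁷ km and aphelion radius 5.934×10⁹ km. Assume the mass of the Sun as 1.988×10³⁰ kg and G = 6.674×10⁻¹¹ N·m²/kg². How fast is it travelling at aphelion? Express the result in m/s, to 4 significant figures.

μ = GM = 6.674×10⁻¹¹ × 1.988×10³⁰ = 1.327×10²⁰ m³/s².
Semi-major axis a = (r_p + r_a)/2 = 2.9995×10⁹ km = 2.999×10¹² m.
Vis-viva: v² = μ(2/r − 1/a) = 1.327×10²⁰ × (3.370×10⁻¹³ − 3.334×10⁻¹³) = 4.839×10⁵ m²/s².
v = 695.7 m/s.

v ≈ 695.7 m/s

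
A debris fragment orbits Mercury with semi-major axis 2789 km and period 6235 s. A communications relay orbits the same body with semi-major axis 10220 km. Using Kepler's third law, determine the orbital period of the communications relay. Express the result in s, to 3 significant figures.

T₂ ≈ 43700 s

Kepler's third law: T² ∝ a³, so T₂ = T₁ (a₂/a₁)^(3/2).
a₂/a₁ = 3.664, (a₂/a₁)^(3/2) = 7.015.
T₂ = 6235 × 7.015 = 43740 s.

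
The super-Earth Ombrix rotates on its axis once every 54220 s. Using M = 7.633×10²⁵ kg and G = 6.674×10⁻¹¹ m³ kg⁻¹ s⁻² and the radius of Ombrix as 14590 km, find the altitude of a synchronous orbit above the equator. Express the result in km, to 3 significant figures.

h_sync ≈ 57800 km

μ = GM = 6.674×10⁻¹¹ × 7.633×10²⁵ = 5.094×10¹⁵ m³/s².
A synchronous orbit has period T, so by Kepler's third law a = (μT²/4π²)^(1/3).
μT²/4π² = 5.094×10¹⁵ × (5.422×10⁴)² / 39.48 = 3.794×10²³ m³.
a = 7.239×10⁷ m = 72390 km.
Altitude h = a − R = 72390 − 14590 = 57800 km.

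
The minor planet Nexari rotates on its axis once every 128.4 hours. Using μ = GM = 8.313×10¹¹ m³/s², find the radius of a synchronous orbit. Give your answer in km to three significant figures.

r_sync ≈ 16500 km

T = 128.4 hours = 4.622×10⁵ s.
A synchronous orbit has period T, so by Kepler's third law a = (μT²/4π²)^(1/3).
μT²/4π² = 8.313×10¹¹ × (4.622×10⁵)² / 39.48 = 4.499×10²¹ m³.
a = 1.651×10⁷ m = 16509 km.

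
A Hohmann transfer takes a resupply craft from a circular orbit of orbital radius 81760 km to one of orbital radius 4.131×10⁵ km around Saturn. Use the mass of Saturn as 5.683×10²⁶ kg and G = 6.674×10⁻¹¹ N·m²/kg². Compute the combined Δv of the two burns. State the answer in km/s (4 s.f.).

μ = GM = 6.674×10⁻¹¹ × 5.683×10²⁶ = 3.793×10¹⁶ m³/s².
r₁ = 81760 km = 8.176×10⁷ m.
r₂ = 4.131×10⁵ km = 4.131×10⁸ m.
Transfer ellipse a_t = (r₁ + r₂)/2 = 2.474×10⁸ m.
At r₁: circular v_c1 = √(μ/r₁) = 21540 m/s; transfer-perikrone v_p = √[μ(2/r₁ − 1/a_t)] = 27830 m/s.
Δv₁ = v_p − v_c1 = 6292 m/s.
At r₂: circular v_c2 = √(μ/r₂) = 9582 m/s; transfer-apokrone v_a = √[μ(2/r₂ − 1/a_t)] = 5508 m/s.
Δv₂ = v_c2 − v_a = 4074 m/s.
Total Δv = Δv₁ + Δv₂ = 10370 m/s = 10.37 km/s.

Δv_total ≈ 10.37 km/s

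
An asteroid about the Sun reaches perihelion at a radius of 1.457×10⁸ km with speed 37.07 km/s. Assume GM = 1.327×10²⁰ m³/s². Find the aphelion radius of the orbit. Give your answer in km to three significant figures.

r_p = 1.457×10¹¹ m.
Specific energy ε = v²/2 − μ/r = -2.237×10⁸ J/kg, so a = −μ/(2ε) = 2.966×10¹¹ m.
The apsides satisfy r_p + r_a = 2a, so the aphelion radius is 2a − r_p = 4.475×10¹¹ m = 4.4755×10⁸ km.

aphelion radius ≈ 4.48×10⁸ km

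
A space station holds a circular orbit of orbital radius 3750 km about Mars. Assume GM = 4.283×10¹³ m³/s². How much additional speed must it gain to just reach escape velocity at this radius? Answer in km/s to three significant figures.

r = 3750 km = 3.750×10⁶ m.
Circular speed v_c = √(μ/r) = 3380 m/s.
Escape speed v_esc = √(2μ/r) = √2 × v_c = 4779 m/s.
Δv = v_esc − v_c = 1400 m/s = 1.400 km/s.

Δv ≈ 1.40 km/s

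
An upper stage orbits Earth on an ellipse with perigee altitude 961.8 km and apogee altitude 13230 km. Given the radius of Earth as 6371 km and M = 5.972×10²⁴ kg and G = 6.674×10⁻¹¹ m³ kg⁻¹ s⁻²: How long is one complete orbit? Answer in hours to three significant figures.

μ = GM = 6.674×10⁻¹¹ × 5.972×10²⁴ = 3.986×10¹⁴ m³/s².
r_p = 6371 + 961.8 = 7332.8 km = 7.3328×10⁶ m.
r_a = 6371 + 13230 = 19601 km = 1.9601×10⁷ m.
Semi-major axis a = (r_p + r_a)/2 = (7332.8 + 19601)/2 = 13467 km = 1.347×10⁷ m.
By Kepler's third law T = 2π√(a³/μ) = 2π × 2.475×10³ = 1.555×10⁴ s.
= 4.320 hours.

T ≈ 4.32 hours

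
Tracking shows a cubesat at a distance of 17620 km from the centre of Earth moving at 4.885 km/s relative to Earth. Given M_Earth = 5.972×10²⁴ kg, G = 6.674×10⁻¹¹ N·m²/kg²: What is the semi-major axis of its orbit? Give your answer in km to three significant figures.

a ≈ 18600 km

μ = GM = 6.674×10⁻¹¹ × 5.972×10²⁴ = 3.986×10¹⁴ m³/s².
r = 1.762×10⁷ m.
Specific orbital energy ε = v²/2 − μ/r = (4885)²/2 − 3.986×10¹⁴/1.762×10⁷ = -1.069×10⁷ J/kg.
Since ε = −μ/(2a), a = −μ/(2ε) = 1.864×10⁷ m = 18644 km.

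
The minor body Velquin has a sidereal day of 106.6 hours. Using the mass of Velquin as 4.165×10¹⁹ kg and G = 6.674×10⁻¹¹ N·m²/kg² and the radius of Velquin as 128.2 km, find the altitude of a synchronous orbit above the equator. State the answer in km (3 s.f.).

h_sync ≈ 2050 km

μ = GM = 6.674×10⁻¹¹ × 4.165×10¹⁹ = 2.780×10⁹ m³/s².
T = 106.6 hours = 3.838×10⁵ s.
A synchronous orbit has period T, so by Kepler's third law a = (μT²/4π²)^(1/3).
μT²/4π² = 2.780×10⁹ × (3.838×10⁵)² / 39.48 = 1.037×10¹⁹ m³.
a = 2.181×10⁶ m = 2180.7 km.
Altitude h = a − R = 2180.7 − 128.2 = 2052.5 km.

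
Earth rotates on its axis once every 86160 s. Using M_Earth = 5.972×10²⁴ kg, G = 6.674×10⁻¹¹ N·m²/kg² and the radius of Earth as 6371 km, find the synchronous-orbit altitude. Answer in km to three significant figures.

μ = GM = 6.674×10⁻¹¹ × 5.972×10²⁴ = 3.986×10¹⁴ m³/s².
A synchronous orbit has period T, so by Kepler's third law a = (μT²/4π²)^(1/3).
μT²/4π² = 3.986×10¹⁴ × (8.616×10⁴)² / 39.48 = 7.495×10²² m³.
a = 4.216×10⁷ m = 42162 km.
Altitude h = a − R = 42162 − 6371 = 35791 km.

h_sync ≈ 35800 km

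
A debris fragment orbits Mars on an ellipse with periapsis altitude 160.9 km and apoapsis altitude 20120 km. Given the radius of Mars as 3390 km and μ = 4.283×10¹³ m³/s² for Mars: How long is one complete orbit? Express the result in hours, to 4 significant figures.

T ≈ 13.27 hours

r_p = 3390 + 160.9 = 3550.9 km = 3.5509×10⁶ m.
r_a = 3390 + 20120 = 23510 km = 2.3510×10⁷ m.
Semi-major axis a = (r_p + r_a)/2 = (3550.9 + 23510)/2 = 13530 km = 1.353×10⁷ m.
By Kepler's third law T = 2π√(a³/μ) = 2π × 7.605×10³ = 4.778×10⁴ s.
= 13.27 hours.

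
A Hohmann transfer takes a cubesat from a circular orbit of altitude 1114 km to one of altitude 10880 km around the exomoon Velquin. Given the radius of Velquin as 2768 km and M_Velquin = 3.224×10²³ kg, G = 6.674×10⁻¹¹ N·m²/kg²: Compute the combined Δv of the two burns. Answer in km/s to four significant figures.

μ = GM = 6.674×10⁻¹¹ × 3.224×10²³ = 2.152×10¹³ m³/s².
r₁ = 2768 + 1114 = 3882.0 km = 3.8820×10⁶ m.
r₂ = 2768 + 10880 = 13648 km = 1.3648×10⁷ m.
Transfer ellipse a_t = (r₁ + r₂)/2 = 8.765×10⁶ m.
At r₁: circular v_c1 = √(μ/r₁) = 2354 m/s; transfer-periapsis v_p = √[μ(2/r₁ − 1/a_t)] = 2938 m/s.
Δv₁ = v_p − v_c1 = 583.5 m/s.
At r₂: circular v_c2 = √(μ/r₂) = 1256 m/s; transfer-apoapsis v_a = √[μ(2/r₂ − 1/a_t)] = 835.6 m/s.
Δv₂ = v_c2 − v_a = 420.0 m/s.
Total Δv = Δv₁ + Δv₂ = 1003 m/s = 1.003 km/s.

Δv_total ≈ 1.003 km/s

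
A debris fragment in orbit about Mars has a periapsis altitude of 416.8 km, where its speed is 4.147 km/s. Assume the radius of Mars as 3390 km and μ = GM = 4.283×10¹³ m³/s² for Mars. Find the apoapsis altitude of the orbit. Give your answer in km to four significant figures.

r_p = 3390 + 416.8 = 3806.8 km = 3.807×10⁶ m.
Specific energy ε = v²/2 − μ/r = -2.652×10⁶ J/kg, so a = −μ/(2ε) = 8.075×10⁶ m.
The apsides satisfy r_p + r_a = 2a, so the apoapsis radius is 2a − r_p = 1.234×10⁷ m = 12343 km.
Apoapsis altitude = 12343 − 3390 = 8952.6 km.

apoapsis altitude ≈ 8953 km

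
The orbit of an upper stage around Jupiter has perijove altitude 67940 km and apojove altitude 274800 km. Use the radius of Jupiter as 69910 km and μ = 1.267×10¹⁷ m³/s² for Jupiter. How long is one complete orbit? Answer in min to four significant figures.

T ≈ 1103 min

r_p = 69910 + 67940 = 137850 km = 1.3785×10⁸ m.
r_a = 69910 + 274800 = 344710 km = 3.4471×10⁸ m.
Semi-major axis a = (r_p + r_a)/2 = (1.3785×10⁵ + 3.4471×10⁵)/2 = 2.4128×10⁵ km = 2.413×10⁸ m.
By Kepler's third law T = 2π√(a³/μ) = 2π × 1.053×10⁴ = 6.616×10⁴ s.
= 1103 min.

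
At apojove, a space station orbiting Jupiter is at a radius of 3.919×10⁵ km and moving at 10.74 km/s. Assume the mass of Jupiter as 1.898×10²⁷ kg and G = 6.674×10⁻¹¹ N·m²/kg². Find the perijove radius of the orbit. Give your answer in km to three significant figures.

perijove radius ≈ 85100 km

μ = GM = 6.674×10⁻¹¹ × 1.898×10²⁷ = 1.267×10¹⁷ m³/s².
r_a = 3.919×10⁸ m.
Specific energy ε = v²/2 − μ/r = -2.656×10⁸ J/kg, so a = −μ/(2ε) = 2.385×10⁸ m.
The apsides satisfy r_p + r_a = 2a, so the perijove radius is 2a − r_a = 8.511×10⁷ m = 85114 km.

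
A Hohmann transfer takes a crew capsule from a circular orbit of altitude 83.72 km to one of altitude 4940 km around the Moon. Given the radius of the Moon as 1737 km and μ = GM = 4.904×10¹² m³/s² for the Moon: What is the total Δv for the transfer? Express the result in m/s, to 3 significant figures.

r₁ = 1737 + 83.72 = 1820.7 km = 1.8207×10⁶ m.
r₂ = 1737 + 4940 = 6677.0 km = 6.6770×10⁶ m.
Transfer ellipse a_t = (r₁ + r₂)/2 = 4.249×10⁶ m.
At r₁: circular v_c1 = √(μ/r₁) = 1641 m/s; transfer-perilune v_p = √[μ(2/r₁ − 1/a_t)] = 2057 m/s.
Δv₁ = v_p − v_c1 = 416.2 m/s.
At r₂: circular v_c2 = √(μ/r₂) = 857.0 m/s; transfer-apolune v_a = √[μ(2/r₂ − 1/a_t)] = 561.0 m/s.
Δv₂ = v_c2 − v_a = 296.0 m/s.
Total Δv = Δv₁ + Δv₂ = 712.2 m/s.

Δv_total ≈ 712 m/s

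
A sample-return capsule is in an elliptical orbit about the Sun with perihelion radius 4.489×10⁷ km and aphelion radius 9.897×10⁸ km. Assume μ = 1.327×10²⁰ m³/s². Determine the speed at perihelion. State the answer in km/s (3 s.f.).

v ≈ 75.2 km/s

Semi-major axis a = (r_p + r_a)/2 = 5.1730×10⁸ km = 5.173×10¹¹ m.
Vis-viva: v² = μ(2/r − 1/a) = 1.327×10²⁰ × (4.455×10⁻¹¹ − 1.933×10⁻¹²) = 5.656×10⁹ m²/s².
v = 75200 m/s = 75.20 km/s.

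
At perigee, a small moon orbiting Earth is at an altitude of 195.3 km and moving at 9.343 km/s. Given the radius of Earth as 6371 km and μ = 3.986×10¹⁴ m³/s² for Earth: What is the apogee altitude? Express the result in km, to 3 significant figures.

apogee altitude ≈ 10400 km

r_p = 6371 + 195.3 = 6566.3 km = 6.566×10⁶ m.
Specific energy ε = v²/2 − μ/r = -1.706×10⁷ J/kg, so a = −μ/(2ε) = 1.168×10⁷ m.
The apsides satisfy r_p + r_a = 2a, so the apogee radius is 2a − r_p = 1.680×10⁷ m = 16801 km.
Apogee altitude = 16801 − 6371 = 10430 km.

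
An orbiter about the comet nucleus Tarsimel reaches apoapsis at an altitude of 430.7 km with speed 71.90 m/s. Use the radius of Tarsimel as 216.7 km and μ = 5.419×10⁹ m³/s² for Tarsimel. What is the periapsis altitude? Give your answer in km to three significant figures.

r_a = 216.7 + 430.7 = 647.40 km = 6.474×10⁵ m.
Specific energy ε = v²/2 − μ/r = -5.786×10³ J/kg, so a = −μ/(2ε) = 4.683×10⁵ m.
The apsides satisfy r_p + r_a = 2a, so the periapsis radius is 2a − r_a = 2.892×10⁵ m = 289.24 km.
Periapsis altitude = 289.24 − 216.7 = 72.536 km.

periapsis altitude ≈ 72.5 km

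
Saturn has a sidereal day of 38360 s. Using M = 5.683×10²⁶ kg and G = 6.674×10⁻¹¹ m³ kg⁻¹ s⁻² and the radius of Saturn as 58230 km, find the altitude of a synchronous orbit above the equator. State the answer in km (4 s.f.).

μ = GM = 6.674×10⁻¹¹ × 5.683×10²⁶ = 3.793×10¹⁶ m³/s².
A synchronous orbit has period T, so by Kepler's third law a = (μT²/4π²)^(1/3).
μT²/4π² = 3.793×10¹⁶ × (3.836×10⁴)² / 39.48 = 1.414×10²⁴ m³.
a = 1.122×10⁸ m = 1.1223×10⁵ km.
Altitude h = a − R = 1.1223×10⁵ − 58230 = 54003 km.

h_sync ≈ 54000 km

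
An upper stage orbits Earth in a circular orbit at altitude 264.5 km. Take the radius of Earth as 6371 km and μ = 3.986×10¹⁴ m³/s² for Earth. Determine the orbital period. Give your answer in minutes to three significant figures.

T ≈ 89.7 minutes

r = 6371 + 264.5 = 6635.5 km = 6.6355×10⁶ m.
Kepler's third law: T = 2π√(r³/μ) = 2π√((6.636×10⁶)³ / 3.986×10¹⁴).
r³/μ = 7.330×10⁵ s², so T = 2π × 8.561×10² = 5.379×10³ s.
Converting: 5.379×10³ s ÷ 60.00 = 89.65 minutes.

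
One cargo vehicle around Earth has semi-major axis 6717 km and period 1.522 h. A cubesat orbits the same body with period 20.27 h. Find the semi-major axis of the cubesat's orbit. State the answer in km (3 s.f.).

Kepler's third law: a³ ∝ T², so a₂ = a₁ (T₂/T₁)^(2/3).
T₂/T₁ = 13.32, (T₂/T₁)^(2/3) = 5.619.
a₂ = 6717 × 5.619 = 37740 km.

a₂ ≈ 37700 km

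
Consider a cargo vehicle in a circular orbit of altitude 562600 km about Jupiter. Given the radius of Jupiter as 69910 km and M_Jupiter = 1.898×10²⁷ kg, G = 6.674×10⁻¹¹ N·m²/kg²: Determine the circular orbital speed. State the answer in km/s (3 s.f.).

v ≈ 14.2 km/s

μ = GM = 6.674×10⁻¹¹ × 1.898×10²⁷ = 1.267×10¹⁷ m³/s².
r = 69910 + 562600 = 632510 km = 6.3251×10⁸ m.
For a circular orbit v = √(μ/r) = √(1.267×10¹⁷ / 6.325×10⁸) = √(2.003×10⁸) = 14150 m/s.
That is 14.15 km/s.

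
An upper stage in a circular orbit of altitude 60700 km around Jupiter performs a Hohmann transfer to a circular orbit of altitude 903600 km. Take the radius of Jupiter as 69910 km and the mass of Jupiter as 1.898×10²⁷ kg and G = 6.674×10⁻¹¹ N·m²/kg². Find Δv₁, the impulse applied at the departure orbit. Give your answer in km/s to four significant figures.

Δv ≈ 10.21 km/s

μ = GM = 6.674×10⁻¹¹ × 1.898×10²⁷ = 1.267×10¹⁷ m³/s².
r₁ = 69910 + 60700 = 130610 km = 1.3061×10⁸ m.
r₂ = 69910 + 903600 = 973510 km = 9.7351×10⁸ m.
Transfer ellipse a_t = (r₁ + r₂)/2 = 5.521×10⁸ m.
At r₁: circular v_c1 = √(μ/r₁) = 31140 m/s; transfer-perijove v_p = √[μ(2/r₁ − 1/a_t)] = 41360 m/s.
Δv₁ = v_p − v_c1 = 10210 m/s.
= 10.21 km/s.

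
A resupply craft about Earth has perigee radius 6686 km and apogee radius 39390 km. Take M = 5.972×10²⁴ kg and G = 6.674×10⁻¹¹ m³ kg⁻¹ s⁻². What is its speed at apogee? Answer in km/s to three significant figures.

v ≈ 1.71 km/s

μ = GM = 6.674×10⁻¹¹ × 5.972×10²⁴ = 3.986×10¹⁴ m³/s².
Semi-major axis a = (r_p + r_a)/2 = 23038 km = 2.304×10⁷ m.
Vis-viva: v² = μ(2/r − 1/a) = 3.986×10¹⁴ × (5.077×10⁻⁸ − 4.341×10⁻⁸) = 2.937×10⁶ m²/s².
v = 1714 m/s = 1.714 km/s.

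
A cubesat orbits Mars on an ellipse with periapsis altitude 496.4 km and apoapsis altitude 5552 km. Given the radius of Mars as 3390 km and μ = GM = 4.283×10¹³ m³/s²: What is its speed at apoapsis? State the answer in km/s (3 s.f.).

r_p = 3390 + 496.4 = 3886.4 km = 3.8864×10⁶ m.
r_a = 3390 + 5552 = 8942.0 km = 8.9420×10⁶ m.
Semi-major axis a = (r_p + r_a)/2 = 6414.2 km = 6.414×10⁶ m.
Vis-viva: v² = μ(2/r − 1/a) = 4.283×10¹³ × (2.237×10⁻⁷ − 1.559×10⁻⁷) = 2.902×10⁶ m²/s².
v = 1704 m/s = 1.704 km/s.

v ≈ 1.70 km/s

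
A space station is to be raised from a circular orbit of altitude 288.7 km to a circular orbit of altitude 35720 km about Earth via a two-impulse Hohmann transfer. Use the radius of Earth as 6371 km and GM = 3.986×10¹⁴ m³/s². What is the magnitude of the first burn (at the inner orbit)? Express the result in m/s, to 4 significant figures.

Δv ≈ 2430 m/s

r₁ = 6371 + 288.7 = 6659.7 km = 6.6597×10⁶ m.
r₂ = 6371 + 35720 = 42091 km = 4.2091×10⁷ m.
Transfer ellipse a_t = (r₁ + r₂)/2 = 2.438×10⁷ m.
At r₁: circular v_c1 = √(μ/r₁) = 7736 m/s; transfer-perigee v_p = √[μ(2/r₁ − 1/a_t)] = 10170 m/s.
Δv₁ = v_p − v_c1 = 2430 m/s.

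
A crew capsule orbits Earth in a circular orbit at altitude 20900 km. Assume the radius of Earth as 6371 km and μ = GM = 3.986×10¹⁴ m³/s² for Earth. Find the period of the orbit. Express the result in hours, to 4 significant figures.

r = 6371 + 20900 = 27271 km = 2.7271×10⁷ m.
Kepler's third law: T = 2π√(r³/μ) = 2π√((2.727×10⁷)³ / 3.986×10¹⁴).
r³/μ = 5.088×10⁷ s², so T = 2π × 7.133×10³ = 4.482×10⁴ s.
Converting: 4.482×10⁴ s ÷ 3600 = 12.45 hours.

T ≈ 12.45 hours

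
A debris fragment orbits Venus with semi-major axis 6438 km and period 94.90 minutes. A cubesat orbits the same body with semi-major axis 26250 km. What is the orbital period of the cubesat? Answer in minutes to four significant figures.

Kepler's third law: T² ∝ a³, so T₂ = T₁ (a₂/a₁)^(3/2).
a₂/a₁ = 4.077, (a₂/a₁)^(3/2) = 8.233.
T₂ = 94.90 × 8.233 = 781.3 minutes.

T₂ ≈ 781.3 minutes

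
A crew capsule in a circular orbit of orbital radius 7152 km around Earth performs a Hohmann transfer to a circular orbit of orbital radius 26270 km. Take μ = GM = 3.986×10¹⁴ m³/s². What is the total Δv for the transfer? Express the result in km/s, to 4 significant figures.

Δv_total ≈ 3.242 km/s

r₁ = 7152 km = 7.152×10⁶ m.
r₂ = 26270 km = 2.627×10⁷ m.
Transfer ellipse a_t = (r₁ + r₂)/2 = 1.671×10⁷ m.
At r₁: circular v_c1 = √(μ/r₁) = 7465 m/s; transfer-perigee v_p = √[μ(2/r₁ − 1/a_t)] = 9360 m/s.
Δv₁ = v_p − v_c1 = 1895 m/s.
At r₂: circular v_c2 = √(μ/r₂) = 3895 m/s; transfer-apogee v_a = √[μ(2/r₂ − 1/a_t)] = 2548 m/s.
Δv₂ = v_c2 − v_a = 1347 m/s.
Total Δv = Δv₁ + Δv₂ = 3242 m/s = 3.242 km/s.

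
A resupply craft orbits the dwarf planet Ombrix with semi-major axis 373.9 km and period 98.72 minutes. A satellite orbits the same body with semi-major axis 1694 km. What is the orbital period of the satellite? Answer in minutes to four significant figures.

Kepler's third law: T² ∝ a³, so T₂ = T₁ (a₂/a₁)^(3/2).
a₂/a₁ = 4.531, (a₂/a₁)^(3/2) = 9.644.
T₂ = 98.72 × 9.644 = 952.0 minutes.

T₂ ≈ 952.0 minutes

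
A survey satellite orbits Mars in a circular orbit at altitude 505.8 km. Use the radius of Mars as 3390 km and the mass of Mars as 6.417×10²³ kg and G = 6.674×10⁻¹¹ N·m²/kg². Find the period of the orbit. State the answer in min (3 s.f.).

T ≈ 123 min

μ = GM = 6.674×10⁻¹¹ × 6.417×10²³ = 4.283×10¹³ m³/s².
r = 3390 + 505.8 = 3895.8 km = 3.8958×10⁶ m.
Kepler's third law: T = 2π√(r³/μ) = 2π√((3.896×10⁶)³ / 4.283×10¹³).
r³/μ = 1.381×10⁶ s², so T = 2π × 1.175×10³ = 7.383×10³ s.
Converting: 7.383×10³ s ÷ 60.00 = 123.0 min.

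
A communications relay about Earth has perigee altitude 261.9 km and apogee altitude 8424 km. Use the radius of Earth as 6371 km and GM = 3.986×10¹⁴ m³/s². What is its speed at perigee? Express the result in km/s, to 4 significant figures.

v ≈ 9.110 km/s

r_p = 6371 + 261.9 = 6632.9 km = 6.6329×10⁶ m.
r_a = 6371 + 8424 = 14795 km = 1.4795×10⁷ m.
Semi-major axis a = (r_p + r_a)/2 = 10714 km = 1.071×10⁷ m.
Vis-viva: v² = μ(2/r − 1/a) = 3.986×10¹⁴ × (3.015×10⁻⁷ − 9.334×10⁻⁸) = 8.298×10⁷ m²/s².
v = 9110 m/s = 9.110 km/s.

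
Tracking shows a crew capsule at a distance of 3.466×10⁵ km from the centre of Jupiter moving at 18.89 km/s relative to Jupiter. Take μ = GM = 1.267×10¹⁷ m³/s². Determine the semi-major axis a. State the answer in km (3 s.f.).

a ≈ 3.39×10⁵ km

r = 3.466×10⁸ m.
Specific orbital energy ε = v²/2 − μ/r = (18890)²/2 − 1.267×10¹⁷/3.466×10⁸ = -1.871×10⁸ J/kg.
Since ε = −μ/(2a), a = −μ/(2ε) = 3.385×10⁸ m = 3.3853×10⁵ km.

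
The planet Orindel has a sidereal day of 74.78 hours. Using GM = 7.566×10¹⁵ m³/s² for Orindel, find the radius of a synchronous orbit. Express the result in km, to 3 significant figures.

T = 74.78 hours = 2.692×10⁵ s.
A synchronous orbit has period T, so by Kepler's third law a = (μT²/4π²)^(1/3).
μT²/4π² = 7.566×10¹⁵ × (2.692×10⁵)² / 39.48 = 1.389×10²⁵ m³.
a = 2.404×10⁸ m = 2.4038×10⁵ km.

r_sync ≈ 2.40×10⁵ km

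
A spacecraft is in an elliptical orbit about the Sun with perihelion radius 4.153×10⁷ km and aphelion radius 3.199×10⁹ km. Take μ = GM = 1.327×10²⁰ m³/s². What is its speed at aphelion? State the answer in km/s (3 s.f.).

Semi-major axis a = (r_p + r_a)/2 = 1.6203×10⁹ km = 1.620×10¹² m.
Vis-viva: v² = μ(2/r − 1/a) = 1.327×10²⁰ × (6.252×10⁻¹³ − 6.172×10⁻¹³) = 1.063×10⁶ m²/s².
v = 1031 m/s = 1.031 km/s.

v ≈ 1.03 km/s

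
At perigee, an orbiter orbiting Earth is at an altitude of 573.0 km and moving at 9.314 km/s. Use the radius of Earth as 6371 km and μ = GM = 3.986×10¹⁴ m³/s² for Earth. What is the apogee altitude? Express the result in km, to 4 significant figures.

r_p = 6371 + 573.0 = 6944.0 km = 6.944×10⁶ m.
Specific energy ε = v²/2 − μ/r = -1.403×10⁷ J/kg, so a = −μ/(2ε) = 1.421×10⁷ m.
The apsides satisfy r_p + r_a = 2a, so the apogee radius is 2a − r_p = 2.147×10⁷ m = 21473 km.
Apogee altitude = 21473 − 6371 = 15102 km.

apogee altitude ≈ 15100 km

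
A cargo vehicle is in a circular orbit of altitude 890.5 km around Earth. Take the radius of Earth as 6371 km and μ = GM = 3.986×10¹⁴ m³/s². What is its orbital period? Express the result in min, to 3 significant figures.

r = 6371 + 890.5 = 7261.5 km = 7.2615×10⁶ m.
Kepler's third law: T = 2π√(r³/μ) = 2π√((7.262×10⁶)³ / 3.986×10¹⁴).
r³/μ = 9.606×10⁵ s², so T = 2π × 9.801×10² = 6.158×10³ s.
Converting: 6.158×10³ s ÷ 60.00 = 102.6 min.

T ≈ 103 min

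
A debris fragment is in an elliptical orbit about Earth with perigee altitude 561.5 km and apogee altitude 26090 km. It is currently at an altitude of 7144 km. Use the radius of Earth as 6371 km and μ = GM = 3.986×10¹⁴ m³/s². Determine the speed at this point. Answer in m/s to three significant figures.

v ≈ 6220 m/s

r_p = 6371 + 561.5 = 6932.5 km = 6.9325×10⁶ m.
r_a = 6371 + 26090 = 32461 km = 3.2461×10⁷ m.
r = 6371 + 7144 = 13515 km = 1.352×10⁷ m.
Semi-major axis a = (r_p + r_a)/2 = 19697 km = 1.970×10⁷ m.
Vis-viva: v² = μ(2/r − 1/a) = 3.986×10¹⁴ × (1.480×10⁻⁷ − 5.077×10⁻⁸) = 3.875×10⁷ m²/s².
v = 6225 m/s.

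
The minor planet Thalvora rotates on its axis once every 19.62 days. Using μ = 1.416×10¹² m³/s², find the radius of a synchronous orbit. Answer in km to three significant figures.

T = 19.62 days = 1.695×10⁶ s.
A synchronous orbit has period T, so by Kepler's third law a = (μT²/4π²)^(1/3).
μT²/4π² = 1.416×10¹² × (1.695×10⁶)² / 39.48 = 1.031×10²³ m³.
a = 4.689×10⁷ m = 46886 km.

r_sync ≈ 46900 km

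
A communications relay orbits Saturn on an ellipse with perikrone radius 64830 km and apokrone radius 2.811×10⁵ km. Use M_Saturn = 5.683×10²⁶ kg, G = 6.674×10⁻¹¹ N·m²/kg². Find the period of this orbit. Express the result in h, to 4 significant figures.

T ≈ 20.39 h

μ = GM = 6.674×10⁻¹¹ × 5.683×10²⁶ = 3.793×10¹⁶ m³/s².
Semi-major axis a = (r_p + r_a)/2 = (64830 + 2.8110×10⁵)/2 = 1.7296×10⁵ km = 1.730×10⁸ m.
By Kepler's third law T = 2π√(a³/μ) = 2π × 1.168×10⁴ = 7.339×10⁴ s.
= 20.39 h.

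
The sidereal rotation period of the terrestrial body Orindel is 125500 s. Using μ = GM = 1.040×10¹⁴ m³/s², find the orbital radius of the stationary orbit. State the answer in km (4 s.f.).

r_sync ≈ 34620 km

A synchronous orbit has period T, so by Kepler's third law a = (μT²/4π²)^(1/3).
μT²/4π² = 1.040×10¹⁴ × (1.255×10⁵)² / 39.48 = 4.149×10²² m³.
a = 3.462×10⁷ m = 34619 km.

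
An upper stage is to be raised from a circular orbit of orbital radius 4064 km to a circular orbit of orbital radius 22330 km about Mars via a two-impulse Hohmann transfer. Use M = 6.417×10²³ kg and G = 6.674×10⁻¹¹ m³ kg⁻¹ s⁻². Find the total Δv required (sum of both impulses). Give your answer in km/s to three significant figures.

μ = GM = 6.674×10⁻¹¹ × 6.417×10²³ = 4.283×10¹³ m³/s².
r₁ = 4064 km = 4.064×10⁶ m.
r₂ = 22330 km = 2.233×10⁷ m.
Transfer ellipse a_t = (r₁ + r₂)/2 = 1.320×10⁷ m.
At r₁: circular v_c1 = √(μ/r₁) = 3246 m/s; transfer-periapsis v_p = √[μ(2/r₁ − 1/a_t)] = 4223 m/s.
Δv₁ = v_p − v_c1 = 976.4 m/s.
At r₂: circular v_c2 = √(μ/r₂) = 1385 m/s; transfer-apoapsis v_a = √[μ(2/r₂ − 1/a_t)] = 768.5 m/s.
Δv₂ = v_c2 − v_a = 616.4 m/s.
Total Δv = Δv₁ + Δv₂ = 1593 m/s = 1.593 km/s.

Δv_total ≈ 1.59 km/s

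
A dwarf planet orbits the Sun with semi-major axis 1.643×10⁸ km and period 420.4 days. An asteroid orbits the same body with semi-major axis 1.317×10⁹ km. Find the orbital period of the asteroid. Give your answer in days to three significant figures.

T₂ ≈ 9540 days

Kepler's third law: T² ∝ a³, so T₂ = T₁ (a₂/a₁)^(3/2).
a₂/a₁ = 8.016, (a₂/a₁)^(3/2) = 22.69.
T₂ = 420.4 × 22.69 = 9541 days.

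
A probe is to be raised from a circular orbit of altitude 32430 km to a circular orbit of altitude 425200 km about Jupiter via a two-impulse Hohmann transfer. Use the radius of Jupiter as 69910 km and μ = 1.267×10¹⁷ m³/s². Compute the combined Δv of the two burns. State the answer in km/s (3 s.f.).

Δv_total ≈ 16.7 km/s

r₁ = 69910 + 32430 = 102340 km = 1.0234×10⁸ m.
r₂ = 69910 + 425200 = 495110 km = 4.9511×10⁸ m.
Transfer ellipse a_t = (r₁ + r₂)/2 = 2.987×10⁸ m.
At r₁: circular v_c1 = √(μ/r₁) = 35190 m/s; transfer-perijove v_p = √[μ(2/r₁ − 1/a_t)] = 45300 m/s.
Δv₁ = v_p − v_c1 = 10110 m/s.
At r₂: circular v_c2 = √(μ/r₂) = 16000 m/s; transfer-apojove v_a = √[μ(2/r₂ − 1/a_t)] = 9363 m/s.
Δv₂ = v_c2 − v_a = 6634 m/s.
Total Δv = Δv₁ + Δv₂ = 16750 m/s = 16.75 km/s.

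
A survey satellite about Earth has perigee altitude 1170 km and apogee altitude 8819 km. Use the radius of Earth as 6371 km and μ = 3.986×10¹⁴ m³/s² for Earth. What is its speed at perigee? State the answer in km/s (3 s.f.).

r_p = 6371 + 1170 = 7541.0 km = 7.5410×10⁶ m.
r_a = 6371 + 8819 = 15190 km = 1.5190×10⁷ m.
Semi-major axis a = (r_p + r_a)/2 = 11366 km = 1.137×10⁷ m.
Vis-viva: v² = μ(2/r − 1/a) = 3.986×10¹⁴ × (2.652×10⁻⁷ − 8.799×10⁻⁸) = 7.064×10⁷ m²/s².
v = 8405 m/s = 8.405 km/s.

v ≈ 8.41 km/s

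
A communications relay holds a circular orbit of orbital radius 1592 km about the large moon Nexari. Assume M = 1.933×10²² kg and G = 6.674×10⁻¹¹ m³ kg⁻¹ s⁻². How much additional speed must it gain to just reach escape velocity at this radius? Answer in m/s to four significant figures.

μ = GM = 6.674×10⁻¹¹ × 1.933×10²² = 1.290×10¹² m³/s².
r = 1592 km = 1.592×10⁶ m.
Circular speed v_c = √(μ/r) = 900.2 m/s.
Escape speed v_esc = √(2μ/r) = √2 × v_c = 1273 m/s.
Δv = v_esc − v_c = 372.9 m/s.

Δv ≈ 372.9 m/s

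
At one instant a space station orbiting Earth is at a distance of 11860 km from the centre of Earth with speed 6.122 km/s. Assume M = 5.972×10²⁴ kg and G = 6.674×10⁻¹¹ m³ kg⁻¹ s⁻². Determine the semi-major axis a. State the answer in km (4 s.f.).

μ = GM = 6.674×10⁻¹¹ × 5.972×10²⁴ = 3.986×10¹⁴ m³/s².
r = 1.186×10⁷ m.
Specific orbital energy ε = v²/2 − μ/r = (6122)²/2 − 3.986×10¹⁴/1.186×10⁷ = -1.487×10⁷ J/kg.
Since ε = −μ/(2a), a = −μ/(2ε) = 1.340×10⁷ m = 13405 km.

a ≈ 13400 km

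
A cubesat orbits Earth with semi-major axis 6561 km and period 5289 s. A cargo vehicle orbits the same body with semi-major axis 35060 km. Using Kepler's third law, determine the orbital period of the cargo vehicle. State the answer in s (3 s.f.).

Kepler's third law: T² ∝ a³, so T₂ = T₁ (a₂/a₁)^(3/2).
a₂/a₁ = 5.344, (a₂/a₁)^(3/2) = 12.35.
T₂ = 5289 × 12.35 = 65330 s.

T₂ ≈ 65300 s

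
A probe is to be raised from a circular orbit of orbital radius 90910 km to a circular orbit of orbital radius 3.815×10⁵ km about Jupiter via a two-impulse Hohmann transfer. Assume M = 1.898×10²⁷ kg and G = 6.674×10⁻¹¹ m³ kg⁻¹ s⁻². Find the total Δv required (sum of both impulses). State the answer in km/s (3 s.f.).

Δv_total ≈ 17.0 km/s

μ = GM = 6.674×10⁻¹¹ × 1.898×10²⁷ = 1.267×10¹⁷ m³/s².
r₁ = 90910 km = 9.091×10⁷ m.
r₂ = 3.815×10⁵ km = 3.815×10⁸ m.
Transfer ellipse a_t = (r₁ + r₂)/2 = 2.362×10⁸ m.
At r₁: circular v_c1 = √(μ/r₁) = 37330 m/s; transfer-perijove v_p = √[μ(2/r₁ − 1/a_t)] = 47440 m/s.
Δv₁ = v_p − v_c1 = 10110 m/s.
At r₂: circular v_c2 = √(μ/r₂) = 18220 m/s; transfer-apojove v_a = √[μ(2/r₂ − 1/a_t)] = 11300 m/s.
Δv₂ = v_c2 − v_a = 6917 m/s.
Total Δv = Δv₁ + Δv₂ = 17030 m/s = 17.03 km/s.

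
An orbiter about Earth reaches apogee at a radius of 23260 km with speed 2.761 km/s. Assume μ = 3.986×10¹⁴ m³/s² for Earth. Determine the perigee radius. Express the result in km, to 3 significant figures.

perigee radius ≈ 6650 km

r_a = 2.326×10⁷ m.
Specific energy ε = v²/2 − μ/r = -1.333×10⁷ J/kg, so a = −μ/(2ε) = 1.496×10⁷ m.
The apsides satisfy r_p + r_a = 2a, so the perigee radius is 2a − r_a = 6.653×10⁶ m = 6653.3 km.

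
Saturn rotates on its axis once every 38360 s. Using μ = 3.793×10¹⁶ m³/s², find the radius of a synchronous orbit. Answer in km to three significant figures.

r_sync ≈ 1.12×10⁵ km

A synchronous orbit has period T, so by Kepler's third law a = (μT²/4π²)^(1/3).
μT²/4π² = 3.793×10¹⁶ × (3.836×10⁴)² / 39.48 = 1.414×10²⁴ m³.
a = 1.122×10⁸ m = 1.1223×10⁵ km.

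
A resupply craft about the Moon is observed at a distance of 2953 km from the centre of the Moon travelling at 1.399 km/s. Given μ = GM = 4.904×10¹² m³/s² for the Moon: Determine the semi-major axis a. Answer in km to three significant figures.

r = 2.953×10⁶ m.
Specific orbital energy ε = v²/2 − μ/r = (1399)²/2 − 4.904×10¹²/2.953×10⁶ = -6.821×10⁵ J/kg.
Since ε = −μ/(2a), a = −μ/(2ε) = 3.595×10⁶ m = 3594.9 km.

a ≈ 3590 km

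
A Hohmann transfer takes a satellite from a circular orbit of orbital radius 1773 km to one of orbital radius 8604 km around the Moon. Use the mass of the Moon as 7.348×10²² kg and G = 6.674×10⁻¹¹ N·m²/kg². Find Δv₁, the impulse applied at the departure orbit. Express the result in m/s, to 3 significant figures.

Δv ≈ 479 m/s

μ = GM = 6.674×10⁻¹¹ × 7.348×10²² = 4.904×10¹² m³/s².
r₁ = 1773 km = 1.773×10⁶ m.
r₂ = 8604 km = 8.604×10⁶ m.
Transfer ellipse a_t = (r₁ + r₂)/2 = 5.188×10⁶ m.
At r₁: circular v_c1 = √(μ/r₁) = 1663 m/s; transfer-perilune v_p = √[μ(2/r₁ − 1/a_t)] = 2142 m/s.
Δv₁ = v_p − v_c1 = 478.6 m/s.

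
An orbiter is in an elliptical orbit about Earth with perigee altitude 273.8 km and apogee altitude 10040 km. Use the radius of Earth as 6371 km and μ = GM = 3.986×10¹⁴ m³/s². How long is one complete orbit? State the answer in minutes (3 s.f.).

T ≈ 205 minutes

r_p = 6371 + 273.8 = 6644.8 km = 6.6448×10⁶ m.
r_a = 6371 + 10040 = 16411 km = 1.6411×10⁷ m.
Semi-major axis a = (r_p + r_a)/2 = (6644.8 + 16411)/2 = 11528 km = 1.153×10⁷ m.
By Kepler's third law T = 2π√(a³/μ) = 2π × 1.960×10³ = 1.232×10⁴ s.
= 205.3 minutes.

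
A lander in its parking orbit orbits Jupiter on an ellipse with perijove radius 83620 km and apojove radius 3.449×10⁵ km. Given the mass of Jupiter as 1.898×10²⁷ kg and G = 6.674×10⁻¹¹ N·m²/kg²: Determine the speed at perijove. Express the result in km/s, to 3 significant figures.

μ = GM = 6.674×10⁻¹¹ × 1.898×10²⁷ = 1.267×10¹⁷ m³/s².
Semi-major axis a = (r_p + r_a)/2 = 2.1426×10⁵ km = 2.143×10⁸ m.
Vis-viva: v² = μ(2/r − 1/a) = 1.267×10¹⁷ × (2.392×10⁻⁸ − 4.667×10⁻⁹) = 2.439×10⁹ m²/s².
v = 49380 m/s = 49.38 km/s.

v ≈ 49.4 km/s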